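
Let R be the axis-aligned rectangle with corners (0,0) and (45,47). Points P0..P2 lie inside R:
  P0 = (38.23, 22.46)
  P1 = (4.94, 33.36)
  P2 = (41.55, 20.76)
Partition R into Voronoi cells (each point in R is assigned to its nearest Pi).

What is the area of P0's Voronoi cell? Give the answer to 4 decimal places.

1. box [0,45]×[0,47]: [(0, 0) (45, 0) (45, 47) (0, 47)]
2. ⊥bis P0·P1 via (21.585,27.91): [(12.4466, 0) (45, 0) (45, 47) (27.8356, 47)]  |A|=1168.3705
3. ⊥bis P0·P2 via (39.89,21.61): [(12.4466, 0) (28.8246, 0) (45, 31.5895) (45, 47) (27.8356, 47)]  |A|=912.8845
4. canonical 5-gon: [(12.4466, 0) (28.8246, 0) (45, 31.5895) (45, 47) (27.8356, 47)]
5. shoelace: 912.8845

Area of P0's cell: 912.8845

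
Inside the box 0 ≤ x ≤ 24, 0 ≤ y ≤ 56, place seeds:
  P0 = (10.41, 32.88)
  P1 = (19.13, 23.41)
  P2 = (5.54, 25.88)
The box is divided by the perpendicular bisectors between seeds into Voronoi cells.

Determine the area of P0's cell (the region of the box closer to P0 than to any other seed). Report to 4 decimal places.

Area of P0's cell: 601.2209

1. box [0,24]×[0,56]: [(0, 0) (24, 0) (24, 56) (0, 56)]
2. ⊥bis P0·P1 via (14.77,28.145): [(0, 14.5447) (24, 36.644) (24, 56) (0, 56)]  |A|=729.735
3. ⊥bis P0·P2 via (7.975,29.38): [(0, 34.9283) (12.6096, 26.1557) (24, 36.644) (24, 56) (0, 56)]  |A|=601.2209
4. canonical 5-gon: [(0, 34.9283) (12.6096, 26.1557) (24, 36.644) (24, 56) (0, 56)]
5. shoelace: 601.2209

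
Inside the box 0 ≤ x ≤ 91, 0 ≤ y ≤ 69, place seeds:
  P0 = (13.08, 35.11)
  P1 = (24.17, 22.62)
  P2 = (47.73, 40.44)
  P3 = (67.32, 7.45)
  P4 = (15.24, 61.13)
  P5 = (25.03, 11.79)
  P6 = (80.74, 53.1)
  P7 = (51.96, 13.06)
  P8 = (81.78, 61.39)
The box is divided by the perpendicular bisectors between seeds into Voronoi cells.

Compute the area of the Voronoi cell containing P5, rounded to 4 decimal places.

1. box [0,91]×[0,69]: [(0, 0) (91, 0) (91, 69) (0, 69)]
2. ⊥bis P5·P0 via (19.055,23.45): [(0, 13.6855) (0, 0) (91, 0) (91, 60.3172)]  |A|=3367.1239
3. ⊥bis P5·P1 via (24.6,17.205): [(3.6164, 15.5387) (0, 13.6855) (0, 0) (91, 0) (91, 22.4778)]  |A|=1713.8514
4. ⊥bis P5·P2 via (36.38,26.115): [(45.528, 18.8669) (3.6164, 15.5387) (0, 13.6855) (0, 0) (69.3401, 0)]  |A|=998.4697
5. ⊥bis P5·P3 via (46.175,9.62): [(47.0039, 17.6974) (45.528, 18.8669) (3.6164, 15.5387) (0, 13.6855) (0, 0) (45.1878, 0)]  |A|=784.7523
6. ⊥bis P5·P4 via (20.135,36.46): [(47.0039, 17.6974) (45.528, 18.8669) (3.6164, 15.5387) (0, 13.6855) (0, 0) (45.1878, 0)]  |A|=784.7523
7. ⊥bis P5·P6 via (52.885,32.445): [(47.0039, 17.6974) (45.528, 18.8669) (3.6164, 15.5387) (0, 13.6855) (0, 0) (45.1878, 0)]  |A|=784.7523
8. ⊥bis P5·P7 via (38.495,12.425): [(38.2186, 18.2864) (3.6164, 15.5387) (0, 13.6855) (0, 0) (39.081, 0)]  |A|=645.9401
9. ⊥bis P5·P8 via (53.405,36.59): [(38.2186, 18.2864) (3.6164, 15.5387) (0, 13.6855) (0, 0) (39.081, 0)]  |A|=645.9401
10. canonical 5-gon: [(38.2186, 18.2864) (3.6164, 15.5387) (0, 13.6855) (0, 0) (39.081, 0)]
11. shoelace: 645.9401

Area of P5's cell: 645.9401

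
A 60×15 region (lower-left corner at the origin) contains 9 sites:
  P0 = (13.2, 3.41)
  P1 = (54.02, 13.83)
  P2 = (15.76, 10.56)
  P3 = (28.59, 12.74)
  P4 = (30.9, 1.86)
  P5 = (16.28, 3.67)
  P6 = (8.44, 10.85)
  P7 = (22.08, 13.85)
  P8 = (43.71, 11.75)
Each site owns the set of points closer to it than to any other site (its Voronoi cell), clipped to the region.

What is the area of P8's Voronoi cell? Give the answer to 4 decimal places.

Area of P8's cell: 180.3546

1. box [0,60]×[0,15]: [(0, 0) (60, 0) (60, 15) (0, 15)]
2. ⊥bis P8·P0 via (28.455,7.58): [(30.527, 0) (60, 0) (60, 15) (26.4267, 15)]  |A|=472.847
3. ⊥bis P8·P1 via (48.865,12.79): [(30.527, 0) (51.4453, 0) (48.4191, 15) (26.4267, 15)]  |A|=321.8305
4. ⊥bis P8·P2 via (29.735,11.155): [(30.1514, 1.374) (30.527, 0) (51.4453, 0) (48.4191, 15) (29.5713, 15)]  |A|=300.4065
5. ⊥bis P8·P3 via (36.15,12.245): [(35.3482, 0) (51.4453, 0) (48.4191, 15) (36.3304, 15)]  |A|=211.3938
6. ⊥bis P8·P4 via (37.305,6.805): [(35.912, 8.6093) (42.5588, 0) (51.4453, 0) (48.4191, 15) (36.3304, 15)]  |A|=180.3546
7. ⊥bis P8·P5 via (29.995,7.71): [(35.912, 8.6093) (42.5588, 0) (51.4453, 0) (48.4191, 15) (36.3304, 15)]  |A|=180.3546
8. ⊥bis P8·P6 via (26.075,11.3): [(35.912, 8.6093) (42.5588, 0) (51.4453, 0) (48.4191, 15) (36.3304, 15)]  |A|=180.3546
9. ⊥bis P8·P7 via (32.895,12.8): [(35.912, 8.6093) (42.5588, 0) (51.4453, 0) (48.4191, 15) (36.3304, 15)]  |A|=180.3546
10. canonical 5-gon: [(35.912, 8.6093) (42.5588, 0) (51.4453, 0) (48.4191, 15) (36.3304, 15)]
11. shoelace: 180.3546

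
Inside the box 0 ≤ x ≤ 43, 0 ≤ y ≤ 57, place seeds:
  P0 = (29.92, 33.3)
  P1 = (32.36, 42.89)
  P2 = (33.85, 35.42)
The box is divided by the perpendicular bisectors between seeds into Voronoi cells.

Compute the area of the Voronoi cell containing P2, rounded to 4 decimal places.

1. box [0,43]×[0,57]: [(0, 0) (43, 0) (43, 57) (0, 57)]
2. ⊥bis P2·P0 via (31.885,34.36): [(43, 13.7553) (43, 57) (19.6721, 57)]  |A|=504.4045
3. ⊥bis P2·P1 via (33.105,39.155): [(29.6682, 38.4695) (43, 13.7553) (43, 41.1287)]  |A|=182.4685
4. canonical 3-gon: [(29.6682, 38.4695) (43, 13.7553) (43, 41.1287)]
5. shoelace: 182.4685

Area of P2's cell: 182.4685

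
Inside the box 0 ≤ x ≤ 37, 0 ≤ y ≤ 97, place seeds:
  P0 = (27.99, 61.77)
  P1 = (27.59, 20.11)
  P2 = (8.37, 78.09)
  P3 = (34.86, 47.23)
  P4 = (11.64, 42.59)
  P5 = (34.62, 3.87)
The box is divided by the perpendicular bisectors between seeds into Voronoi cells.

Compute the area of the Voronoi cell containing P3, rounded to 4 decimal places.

Area of P3's cell: 268.1606

1. box [0,37]×[0,97]: [(0, 0) (37, 0) (37, 97) (0, 97)]
2. ⊥bis P3·P0 via (31.425,54.5): [(0, 39.652) (0, 0) (37, 0) (37, 57.1341)]  |A|=1790.5436
3. ⊥bis P3·P1 via (31.225,33.67): [(3.2251, 41.1759) (37, 32.1219) (37, 57.1341)]  |A|=422.3921
4. ⊥bis P3·P2 via (21.615,62.66): [(3.2251, 41.1759) (37, 32.1219) (37, 57.1341)]  |A|=422.3921
5. ⊥bis P3·P4 via (23.25,44.91): [(22.2042, 50.1433) (25.1718, 35.2927) (37, 32.1219) (37, 57.1341)]  |A|=268.1606
6. ⊥bis P3·P5 via (34.74,25.55): [(22.2042, 50.1433) (25.1718, 35.2927) (37, 32.1219) (37, 57.1341)]  |A|=268.1606
7. canonical 4-gon: [(22.2042, 50.1433) (25.1718, 35.2927) (37, 32.1219) (37, 57.1341)]
8. shoelace: 268.1606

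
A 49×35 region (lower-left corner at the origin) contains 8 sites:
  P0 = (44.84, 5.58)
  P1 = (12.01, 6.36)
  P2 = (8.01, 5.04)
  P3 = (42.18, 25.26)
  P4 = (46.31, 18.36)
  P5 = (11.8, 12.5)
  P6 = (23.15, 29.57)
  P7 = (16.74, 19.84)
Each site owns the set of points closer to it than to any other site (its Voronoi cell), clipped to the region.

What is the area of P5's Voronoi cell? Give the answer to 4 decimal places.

1. box [0,49]×[0,35]: [(0, 0) (49, 0) (49, 35) (0, 35)]
2. ⊥bis P5·P0 via (28.32,9.04): [(0, 0) (26.4266, 0) (33.7571, 35) (0, 35)]  |A|=1053.2161
3. ⊥bis P5·P1 via (11.905,9.43): [(0, 9.0228) (28.5207, 9.9983) (33.7571, 35) (0, 35)]  |A|=792.4368
4. ⊥bis P5·P2 via (9.905,8.77): [(0, 13.8022) (8.814, 9.3243) (28.5207, 9.9983) (33.7571, 35) (0, 35)]  |A|=771.3743
5. ⊥bis P5·P3 via (26.99,18.88): [(0, 13.8022) (8.814, 9.3243) (28.5207, 9.9983) (29.2526, 13.4929) (20.2194, 35) (0, 35)]  |A|=625.7957
6. ⊥bis P5·P4 via (29.055,15.43): [(0, 13.8022) (8.814, 9.3243) (28.5207, 9.9983) (29.2526, 13.4929) (20.2194, 35) (0, 35)]  |A|=625.7957
7. ⊥bis P5·P6 via (17.475,21.035): [(0, 32.6543) (0, 13.8022) (8.814, 9.3243) (28.5207, 9.9983) (29.1995, 13.2393)]  |A|=369.8374
8. ⊥bis P5·P7 via (14.27,16.17): [(0, 25.7741) (0, 13.8022) (8.814, 9.3243) (23.6858, 9.8329)]  |A|=177.3208
9. canonical 4-gon: [(0, 25.7741) (0, 13.8022) (8.814, 9.3243) (23.6858, 9.8329)]
10. shoelace: 177.3208

Area of P5's cell: 177.3208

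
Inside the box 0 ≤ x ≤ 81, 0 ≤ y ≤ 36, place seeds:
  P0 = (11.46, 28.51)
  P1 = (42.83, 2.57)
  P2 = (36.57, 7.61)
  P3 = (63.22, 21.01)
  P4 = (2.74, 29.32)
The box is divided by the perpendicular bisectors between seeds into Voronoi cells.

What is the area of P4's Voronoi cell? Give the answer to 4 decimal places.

Area of P4's cell: 219.0998

1. box [0,81]×[0,36]: [(0, 0) (81, 0) (81, 36) (0, 36)]
2. ⊥bis P4·P0 via (7.1,28.915): [(0, 0) (4.4141, 0) (7.7581, 36) (0, 36)]  |A|=219.0998
3. ⊥bis P4·P1 via (22.785,15.945): [(0, 0) (4.4141, 0) (7.7581, 36) (0, 36)]  |A|=219.0998
4. ⊥bis P4·P2 via (19.655,18.465): [(0, 0) (4.4141, 0) (7.7581, 36) (0, 36)]  |A|=219.0998
5. ⊥bis P4·P3 via (32.98,25.165): [(0, 0) (4.4141, 0) (7.7581, 36) (0, 36)]  |A|=219.0998
6. canonical 4-gon: [(0, 0) (4.4141, 0) (7.7581, 36) (0, 36)]
7. shoelace: 219.0998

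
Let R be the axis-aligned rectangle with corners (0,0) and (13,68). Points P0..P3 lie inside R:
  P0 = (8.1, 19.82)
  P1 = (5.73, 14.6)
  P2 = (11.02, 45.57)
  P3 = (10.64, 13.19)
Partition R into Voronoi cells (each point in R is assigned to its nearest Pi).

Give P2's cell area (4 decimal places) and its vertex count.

Area of P2's cell: 454.4540 (4 vertices)

1. box [0,13]×[0,68]: [(0, 0) (13, 0) (13, 68) (0, 68)]
2. ⊥bis P2·P0 via (9.56,32.695): [(0, 33.7791) (13, 32.3049) (13, 68) (0, 68)]  |A|=454.454
3. ⊥bis P2·P1 via (8.375,30.085): [(0, 33.7791) (13, 32.3049) (13, 68) (0, 68)]  |A|=454.454
4. ⊥bis P2·P3 via (10.83,29.38): [(0, 33.7791) (13, 32.3049) (13, 68) (0, 68)]  |A|=454.454
5. canonical 4-gon: [(0, 33.7791) (13, 32.3049) (13, 68) (0, 68)]
6. shoelace: 454.454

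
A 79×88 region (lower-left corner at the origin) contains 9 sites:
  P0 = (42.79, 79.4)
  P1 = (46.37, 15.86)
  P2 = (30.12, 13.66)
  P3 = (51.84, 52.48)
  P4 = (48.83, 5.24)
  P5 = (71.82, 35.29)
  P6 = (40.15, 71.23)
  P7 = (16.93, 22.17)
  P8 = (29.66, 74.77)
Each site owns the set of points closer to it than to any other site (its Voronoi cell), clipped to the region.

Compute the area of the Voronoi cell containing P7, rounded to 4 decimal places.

1. box [0,79]×[0,88]: [(0, 0) (79, 0) (79, 88) (0, 88)]
2. ⊥bis P7·P0 via (29.86,50.785): [(0, 64.2776) (0, 0) (79, 0) (79, 28.5806)]  |A|=3667.8958
3. ⊥bis P7·P1 via (31.65,19.015): [(37.7001, 47.2424) (0, 64.2776) (0, 0) (27.5744, 0)]  |A|=1862.9759
4. ⊥bis P7·P2 via (23.525,17.915): [(35.3389, 36.2258) (37.7001, 47.2424) (0, 64.2776) (0, 0) (11.9665, 0)]  |A|=1580.2709
5. ⊥bis P7·P3 via (34.385,37.325): [(35.3389, 36.2258) (35.339, 36.2263) (18.0752, 56.1101) (0, 64.2776) (0, 0) (11.9665, 0)]  |A|=1461.7068
6. ⊥bis P7·P4 via (32.88,13.705): [(35.3389, 36.2258) (35.339, 36.2263) (18.0752, 56.1101) (0, 64.2776) (0, 0) (11.9665, 0)]  |A|=1461.7068
7. ⊥bis P7·P5 via (44.375,28.73): [(35.3389, 36.2258) (35.339, 36.2263) (18.0752, 56.1101) (0, 64.2776) (0, 0) (11.9665, 0)]  |A|=1461.7068
8. ⊥bis P7·P6 via (28.54,46.7): [(35.3389, 36.2258) (35.339, 36.2263) (24.6446, 48.5437) (0, 60.2079) (0, 0) (11.9665, 0)]  |A|=1370.0052
9. ⊥bis P7·P8 via (23.295,48.47): [(35.3389, 36.2258) (35.339, 36.2263) (25.0846, 48.0369) (0, 54.1077) (0, 0) (11.9665, 0)]  |A|=1289.8162
10. canonical 6-gon: [(35.3389, 36.2258) (35.339, 36.2263) (25.0846, 48.0369) (0, 54.1077) (0, 0) (11.9665, 0)]
11. shoelace: 1289.8162

Area of P7's cell: 1289.8162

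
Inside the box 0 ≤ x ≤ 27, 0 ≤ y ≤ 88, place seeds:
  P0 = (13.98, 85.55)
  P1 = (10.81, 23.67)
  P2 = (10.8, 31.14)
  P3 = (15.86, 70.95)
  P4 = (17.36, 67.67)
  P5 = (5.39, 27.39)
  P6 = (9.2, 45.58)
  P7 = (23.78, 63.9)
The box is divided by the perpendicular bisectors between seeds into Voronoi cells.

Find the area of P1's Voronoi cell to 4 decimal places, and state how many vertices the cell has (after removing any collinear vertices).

1. box [0,27]×[0,88]: [(0, 0) (27, 0) (27, 88) (0, 88)]
2. ⊥bis P1·P0 via (12.395,54.61): [(0, 55.245) (0, 0) (27, 0) (27, 53.8618)]  |A|=1472.9416
3. ⊥bis P1·P2 via (10.805,27.405): [(0, 27.3905) (0, 0) (27, 0) (27, 27.4267)]  |A|=740.0324
4. ⊥bis P1·P3 via (13.335,47.31): [(0, 27.3905) (0, 0) (27, 0) (27, 27.4267)]  |A|=740.0324
5. ⊥bis P1·P4 via (14.085,45.67): [(0, 27.3905) (0, 0) (27, 0) (27, 27.4267)]  |A|=740.0324
6. ⊥bis P1·P5 via (8.1,25.53): [(9.3856, 27.4031) (0, 13.7284) (0, 0) (27, 0) (27, 27.4267)]  |A|=675.9187
7. ⊥bis P1·P6 via (10.005,34.625): [(9.3856, 27.4031) (0, 13.7284) (0, 0) (27, 0) (27, 27.4267)]  |A|=675.9187
8. ⊥bis P1·P7 via (17.295,43.785): [(9.3856, 27.4031) (0, 13.7284) (0, 0) (27, 0) (27, 27.4267)]  |A|=675.9187
9. canonical 5-gon: [(9.3856, 27.4031) (0, 13.7284) (0, 0) (27, 0) (27, 27.4267)]
10. shoelace: 675.9187

Area of P1's cell: 675.9187 (5 vertices)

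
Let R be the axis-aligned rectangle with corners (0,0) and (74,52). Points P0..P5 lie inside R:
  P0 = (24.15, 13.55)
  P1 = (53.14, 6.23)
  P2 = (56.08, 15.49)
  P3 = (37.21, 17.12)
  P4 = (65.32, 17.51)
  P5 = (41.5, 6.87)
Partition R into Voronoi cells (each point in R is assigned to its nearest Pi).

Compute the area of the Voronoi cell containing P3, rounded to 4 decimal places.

1. box [0,74]×[0,52]: [(0, 0) (74, 0) (74, 52) (0, 52)]
2. ⊥bis P3·P0 via (30.68,15.335): [(34.8719, 0) (74, 0) (74, 52) (20.6575, 52)]  |A|=2404.2365
3. ⊥bis P3·P1 via (45.175,11.675): [(34.8719, 0) (37.1938, 0) (72.7418, 52) (20.6575, 52)]  |A|=1414.5619
4. ⊥bis P3·P2 via (46.645,16.305): [(34.8719, 0) (37.1938, 0) (46.3998, 13.4667) (49.7284, 52) (20.6575, 52)]  |A|=971.1696
5. ⊥bis P3·P4 via (51.265,17.315): [(34.8719, 0) (37.1938, 0) (46.3998, 13.4667) (49.7284, 52) (20.6575, 52)]  |A|=971.1696
6. ⊥bis P3·P5 via (39.355,11.995): [(32.3899, 9.0798) (46.5322, 14.9989) (49.7284, 52) (20.6575, 52)]  |A|=876.0443
7. canonical 4-gon: [(32.3899, 9.0798) (46.5322, 14.9989) (49.7284, 52) (20.6575, 52)]
8. shoelace: 876.0443

Area of P3's cell: 876.0443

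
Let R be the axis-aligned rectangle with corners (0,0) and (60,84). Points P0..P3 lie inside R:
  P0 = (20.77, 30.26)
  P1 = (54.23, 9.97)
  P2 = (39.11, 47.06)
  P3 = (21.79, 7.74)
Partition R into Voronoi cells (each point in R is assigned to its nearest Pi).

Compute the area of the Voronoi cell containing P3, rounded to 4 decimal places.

Area of P3's cell: 716.8954

1. box [0,60]×[0,84]: [(0, 0) (60, 0) (60, 84) (0, 84)]
2. ⊥bis P3·P0 via (21.28,19): [(0, 18.0362) (0, 0) (60, 0) (60, 20.7537)]  |A|=1163.6973
3. ⊥bis P3·P1 via (38.01,8.855): [(37.2628, 19.7239) (0, 18.0362) (0, 0) (38.6187, 0)]  |A|=716.8954
4. ⊥bis P3·P2 via (30.45,27.4): [(37.2628, 19.7239) (0, 18.0362) (0, 0) (38.6187, 0)]  |A|=716.8954
5. canonical 4-gon: [(37.2628, 19.7239) (0, 18.0362) (0, 0) (38.6187, 0)]
6. shoelace: 716.8954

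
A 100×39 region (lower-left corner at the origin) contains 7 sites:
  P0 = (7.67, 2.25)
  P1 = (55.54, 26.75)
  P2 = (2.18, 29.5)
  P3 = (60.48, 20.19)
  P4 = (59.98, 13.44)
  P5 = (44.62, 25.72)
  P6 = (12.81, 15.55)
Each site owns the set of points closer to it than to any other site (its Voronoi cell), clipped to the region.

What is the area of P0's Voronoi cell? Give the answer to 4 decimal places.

Area of P0's cell: 213.8778

1. box [0,100]×[0,39]: [(0, 0) (100, 0) (100, 39) (0, 39)]
2. ⊥bis P0·P1 via (31.605,14.5): [(0, 0) (39.0261, 0) (19.0658, 39) (0, 39)]  |A|=1132.7935
3. ⊥bis P0·P2 via (4.925,15.875): [(0, 14.8828) (0, 0) (39.0261, 0) (28.4732, 20.6192)]  |A|=614.2238
4. ⊥bis P0·P3 via (34.075,11.22): [(0, 14.8828) (0, 0) (37.8865, 0) (35.637, 6.622) (28.4732, 20.6192)]  |A|=610.4505
5. ⊥bis P0·P4 via (33.825,7.845): [(0, 14.8828) (0, 0) (35.5032, 0) (32.9733, 11.8266) (28.4732, 20.6192)]  |A|=593.3916
6. ⊥bis P0·P5 via (26.145,13.985): [(22.6733, 19.4507) (0, 14.8828) (0, 0) (35.028, 0)]  |A|=509.3806
7. ⊥bis P0·P6 via (10.24,8.9): [(0, 12.8574) (0, 0) (33.2692, 0)]  |A|=213.8778
8. canonical 3-gon: [(0, 12.8574) (0, 0) (33.2692, 0)]
9. shoelace: 213.8778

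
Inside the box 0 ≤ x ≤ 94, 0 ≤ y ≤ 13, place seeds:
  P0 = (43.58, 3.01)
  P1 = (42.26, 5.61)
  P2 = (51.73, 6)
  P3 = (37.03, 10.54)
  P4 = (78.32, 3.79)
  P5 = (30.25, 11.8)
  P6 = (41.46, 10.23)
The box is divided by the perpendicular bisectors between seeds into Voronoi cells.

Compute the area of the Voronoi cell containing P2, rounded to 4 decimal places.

1. box [0,94]×[0,13]: [(0, 0) (94, 0) (94, 13) (0, 13)]
2. ⊥bis P2·P0 via (47.655,4.505): [(49.3078, 0) (94, 0) (94, 13) (44.5384, 13)]  |A|=611.9998
3. ⊥bis P2·P1 via (46.995,5.805): [(46.9719, 6.3671) (49.3078, 0) (94, 0) (94, 13) (46.6987, 13)]  |A|=604.8354
4. ⊥bis P2·P3 via (44.38,8.27): [(46.9719, 6.3671) (49.3078, 0) (94, 0) (94, 13) (46.6987, 13)]  |A|=604.8354
5. ⊥bis P2·P4 via (65.025,4.895): [(46.9719, 6.3671) (49.3078, 0) (64.6182, 0) (65.6986, 13) (46.6987, 13)]  |A|=229.8946
6. ⊥bis P2·P5 via (40.99,8.9): [(46.9719, 6.3671) (49.3078, 0) (64.6182, 0) (65.6986, 13) (46.6987, 13)]  |A|=229.8946
7. ⊥bis P2·P6 via (46.595,8.115): [(46.8722, 8.7879) (46.9719, 6.3671) (49.3078, 0) (64.6182, 0) (65.6986, 13) (48.607, 13)]  |A|=225.8755
8. canonical 6-gon: [(46.8722, 8.7879) (46.9719, 6.3671) (49.3078, 0) (64.6182, 0) (65.6986, 13) (48.607, 13)]
9. shoelace: 225.8755

Area of P2's cell: 225.8755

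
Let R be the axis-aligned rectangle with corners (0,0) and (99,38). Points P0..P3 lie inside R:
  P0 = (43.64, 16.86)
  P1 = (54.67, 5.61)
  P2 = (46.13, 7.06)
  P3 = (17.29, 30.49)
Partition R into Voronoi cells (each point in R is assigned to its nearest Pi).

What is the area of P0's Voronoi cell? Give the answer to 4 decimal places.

Area of P0's cell: 891.2115

1. box [0,99]×[0,38]: [(0, 0) (99, 0) (99, 38) (0, 38)]
2. ⊥bis P0·P1 via (49.155,11.235): [(0, 0) (37.6959, 0) (76.4538, 38) (0, 38)]  |A|=2168.8453
3. ⊥bis P0·P2 via (44.885,11.96): [(0, 0.5555) (51.6468, 13.678) (76.4538, 38) (0, 38)]  |A|=1896.6962
4. ⊥bis P0·P3 via (30.465,23.675): [(21.3063, 5.9691) (51.6468, 13.678) (76.4538, 38) (37.8749, 38)]  |A|=891.2115
5. canonical 4-gon: [(21.3063, 5.9691) (51.6468, 13.678) (76.4538, 38) (37.8749, 38)]
6. shoelace: 891.2115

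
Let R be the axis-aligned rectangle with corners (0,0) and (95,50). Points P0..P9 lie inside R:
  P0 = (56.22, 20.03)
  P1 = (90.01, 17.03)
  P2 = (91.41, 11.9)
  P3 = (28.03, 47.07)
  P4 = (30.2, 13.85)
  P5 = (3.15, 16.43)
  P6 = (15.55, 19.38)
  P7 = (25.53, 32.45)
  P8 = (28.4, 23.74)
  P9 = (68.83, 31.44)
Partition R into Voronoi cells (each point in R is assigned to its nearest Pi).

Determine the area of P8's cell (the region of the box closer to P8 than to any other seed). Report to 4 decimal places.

Area of P8's cell: 223.0704

1. box [0,95]×[0,50]: [(0, 0) (95, 0) (95, 50) (0, 50)]
2. ⊥bis P8·P0 via (42.31,21.885): [(0, 0) (39.3915, 0) (46.0593, 50) (0, 50)]  |A|=2136.2704
3. ⊥bis P8·P1 via (59.205,20.385): [(0, 0) (39.3915, 0) (46.0593, 50) (0, 50)]  |A|=2136.2704
4. ⊥bis P8·P2 via (59.905,17.82): [(0, 0) (39.3915, 0) (46.0593, 50) (0, 50)]  |A|=2136.2704
5. ⊥bis P8·P3 via (28.215,35.405): [(0, 34.9575) (0, 0) (39.3915, 0) (44.1467, 35.6577)]  |A|=1473.9335
6. ⊥bis P8·P4 via (29.3,18.795): [(0, 34.9575) (0, 13.4623) (42.2113, 21.1449) (44.1467, 35.6577)]  |A|=773.338
7. ⊥bis P8·P5 via (15.775,20.085): [(11.4169, 35.1386) (16.8067, 16.5212) (42.2113, 21.1449) (44.1467, 35.6577)]  |A|=485.9415
8. ⊥bis P8·P6 via (21.975,21.56): [(17.3359, 35.2325) (23.2846, 17.7002) (42.2113, 21.1449) (44.1467, 35.6577)]  |A|=370.2973
9. ⊥bis P8·P7 via (26.965,28.095): [(20.4824, 25.959) (23.2846, 17.7002) (42.2113, 21.1449) (43.8815, 33.6691)]  |A|=223.0704
10. ⊥bis P8·P9 via (48.615,27.59): [(20.4824, 25.959) (23.2846, 17.7002) (42.2113, 21.1449) (43.8815, 33.6691)]  |A|=223.0704
11. canonical 4-gon: [(20.4824, 25.959) (23.2846, 17.7002) (42.2113, 21.1449) (43.8815, 33.6691)]
12. shoelace: 223.0704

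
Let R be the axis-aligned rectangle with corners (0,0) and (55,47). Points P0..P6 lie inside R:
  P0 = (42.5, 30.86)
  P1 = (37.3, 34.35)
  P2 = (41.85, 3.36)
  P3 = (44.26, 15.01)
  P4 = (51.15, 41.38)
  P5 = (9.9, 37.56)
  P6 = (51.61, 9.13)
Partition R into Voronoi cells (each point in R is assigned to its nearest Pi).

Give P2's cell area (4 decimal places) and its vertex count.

Area of P2's cell: 428.5366 (4 vertices)

1. box [0,55]×[0,47]: [(0, 0) (55, 0) (55, 47) (0, 47)]
2. ⊥bis P2·P0 via (42.175,17.11): [(0, 18.1069) (0, 0) (55, 0) (55, 16.8069)]  |A|=960.1275
3. ⊥bis P2·P1 via (39.575,18.855): [(29.6984, 17.4049) (0, 13.0445) (0, 0) (55, 0) (55, 16.8069)]  |A|=884.956
4. ⊥bis P2·P3 via (43.055,9.185): [(14.27, 15.1397) (0, 13.0445) (0, 0) (55, 0) (55, 6.714)]  |A|=646.1438
5. ⊥bis P2·P4 via (46.5,22.37): [(14.27, 15.1397) (0, 13.0445) (0, 0) (55, 0) (55, 6.714)]  |A|=646.1438
6. ⊥bis P2·P5 via (25.875,20.46): [(19.1086, 14.1387) (3.9742, 0) (55, 0) (55, 6.714)]  |A|=481.2073
7. ⊥bis P2·P6 via (46.73,6.245): [(45.2618, 8.7285) (19.1086, 14.1387) (3.9742, 0) (50.422, 0)]  |A|=428.5366
8. canonical 4-gon: [(45.2618, 8.7285) (19.1086, 14.1387) (3.9742, 0) (50.422, 0)]
9. shoelace: 428.5366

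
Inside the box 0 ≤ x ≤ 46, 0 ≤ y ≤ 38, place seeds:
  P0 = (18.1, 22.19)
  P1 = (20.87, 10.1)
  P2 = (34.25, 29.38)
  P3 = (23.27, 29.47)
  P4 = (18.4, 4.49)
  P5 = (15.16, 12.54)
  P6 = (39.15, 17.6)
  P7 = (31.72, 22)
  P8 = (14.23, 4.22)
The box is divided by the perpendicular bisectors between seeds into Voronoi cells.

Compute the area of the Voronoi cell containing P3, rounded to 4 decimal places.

1. box [0,46]×[0,38]: [(0, 0) (46, 0) (46, 38) (0, 38)]
2. ⊥bis P3·P0 via (20.685,25.83): [(46, 7.8522) (46, 38) (3.5481, 38)]  |A|=639.9157
3. ⊥bis P3·P1 via (22.07,19.785): [(30.7034, 18.7153) (46, 16.82) (46, 38) (3.5481, 38)]  |A|=571.327
4. ⊥bis P3·P2 via (28.76,29.425): [(28.684, 20.1494) (28.8303, 38) (3.5481, 38)]  |A|=225.6506
5. ⊥bis P3·P4 via (20.835,16.98): [(28.684, 20.1494) (28.8303, 38) (3.5481, 38)]  |A|=225.6506
6. ⊥bis P3·P5 via (19.215,21.005): [(28.684, 20.1494) (28.8303, 38) (3.5481, 38)]  |A|=225.6506
7. ⊥bis P3·P6 via (31.21,23.535): [(28.6809, 20.1516) (28.684, 20.1557) (28.8303, 38) (3.5481, 38)]  |A|=225.6506
8. ⊥bis P3·P7 via (27.495,25.735): [(24.9201, 22.8223) (28.7413, 27.1448) (28.8303, 38) (3.5481, 38)]  |A|=212.4093
9. ⊥bis P3·P8 via (18.75,16.845): [(24.9201, 22.8223) (28.7413, 27.1448) (28.8303, 38) (3.5481, 38)]  |A|=212.4093
10. canonical 4-gon: [(24.9201, 22.8223) (28.7413, 27.1448) (28.8303, 38) (3.5481, 38)]
11. shoelace: 212.4093

Area of P3's cell: 212.4093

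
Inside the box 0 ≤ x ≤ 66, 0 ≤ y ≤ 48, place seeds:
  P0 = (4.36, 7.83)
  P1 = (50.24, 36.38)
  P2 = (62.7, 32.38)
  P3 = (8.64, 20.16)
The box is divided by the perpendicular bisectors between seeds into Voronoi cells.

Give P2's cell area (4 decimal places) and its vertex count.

1. box [0,66]×[0,48]: [(0, 0) (66, 0) (66, 48) (0, 48)]
2. ⊥bis P2·P0 via (33.53,20.105): [(41.9904, 0) (66, 0) (66, 48) (21.7915, 48)]  |A|=1637.2345
3. ⊥bis P2·P1 via (56.47,34.38): [(45.4331, 0) (66, 0) (66, 48) (60.8424, 48)]  |A|=617.3886
4. ⊥bis P2·P3 via (35.67,26.27): [(45.4331, 0) (66, 0) (66, 48) (60.8424, 48)]  |A|=617.3886
5. canonical 4-gon: [(45.4331, 0) (66, 0) (66, 48) (60.8424, 48)]
6. shoelace: 617.3886

Area of P2's cell: 617.3886 (4 vertices)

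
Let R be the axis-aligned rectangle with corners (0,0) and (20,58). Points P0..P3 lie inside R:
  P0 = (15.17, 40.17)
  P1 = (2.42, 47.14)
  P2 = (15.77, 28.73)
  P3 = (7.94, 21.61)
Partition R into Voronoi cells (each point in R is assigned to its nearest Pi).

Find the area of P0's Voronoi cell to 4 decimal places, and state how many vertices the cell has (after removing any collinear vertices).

1. box [0,20]×[0,58]: [(0, 0) (20, 0) (20, 58) (0, 58)]
2. ⊥bis P0·P1 via (8.795,43.655): [(0, 27.5666) (0, 0) (20, 0) (20, 58) (16.6369, 58)]  |A|=906.8407
3. ⊥bis P0·P2 via (15.47,34.45): [(3.4174, 33.8179) (20, 34.6876) (20, 58) (16.6369, 58)]  |A|=233.9536
4. ⊥bis P0·P3 via (11.555,30.89): [(3.5265, 34.0175) (3.9652, 33.8466) (20, 34.6876) (20, 58) (16.6369, 58)]  |A|=233.9005
5. canonical 5-gon: [(3.5265, 34.0175) (3.9652, 33.8466) (20, 34.6876) (20, 58) (16.6369, 58)]
6. shoelace: 233.9005

Area of P0's cell: 233.9005 (5 vertices)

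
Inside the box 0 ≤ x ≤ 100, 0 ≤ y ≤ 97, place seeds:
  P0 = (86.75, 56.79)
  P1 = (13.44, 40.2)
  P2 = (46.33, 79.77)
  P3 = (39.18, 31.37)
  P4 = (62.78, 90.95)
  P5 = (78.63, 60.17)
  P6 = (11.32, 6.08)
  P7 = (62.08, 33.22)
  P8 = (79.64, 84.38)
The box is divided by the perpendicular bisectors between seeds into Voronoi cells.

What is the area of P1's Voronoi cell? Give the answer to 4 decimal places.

1. box [0,100]×[0,97]: [(0, 0) (100, 0) (100, 97) (0, 97)]
2. ⊥bis P1·P0 via (50.095,48.495): [(0, 0) (61.0694, 0) (39.1184, 97) (0, 97)]  |A|=4859.1052
3. ⊥bis P1·P2 via (29.885,59.985): [(0, 84.825) (0, 0) (61.0694, 0) (51.5746, 41.957)]  |A|=3468.5479
4. ⊥bis P1·P3 via (26.31,35.785): [(33.563, 56.9279) (0, 84.825) (0, 0) (14.0341, 0)]  |A|=1822.9559
5. ⊥bis P1·P4 via (38.11,65.575): [(33.563, 56.9279) (0, 84.825) (0, 0) (14.0341, 0)]  |A|=1822.9559
6. ⊥bis P1·P5 via (46.035,50.185): [(33.563, 56.9279) (0, 84.825) (0, 0) (14.0341, 0)]  |A|=1822.9559
7. ⊥bis P1·P6 via (12.38,23.14): [(21.772, 22.5564) (33.563, 56.9279) (0, 84.825) (0, 23.9092)]  |A|=1404.4004
8. ⊥bis P1·P7 via (37.76,36.71): [(21.772, 22.5564) (33.563, 56.9279) (0, 84.825) (0, 23.9092)]  |A|=1404.4004
9. ⊥bis P1·P8 via (46.54,62.29): [(21.772, 22.5564) (33.563, 56.9279) (0, 84.825) (0, 23.9092)]  |A|=1404.4004
10. canonical 4-gon: [(21.772, 22.5564) (33.563, 56.9279) (0, 84.825) (0, 23.9092)]
11. shoelace: 1404.4004

Area of P1's cell: 1404.4004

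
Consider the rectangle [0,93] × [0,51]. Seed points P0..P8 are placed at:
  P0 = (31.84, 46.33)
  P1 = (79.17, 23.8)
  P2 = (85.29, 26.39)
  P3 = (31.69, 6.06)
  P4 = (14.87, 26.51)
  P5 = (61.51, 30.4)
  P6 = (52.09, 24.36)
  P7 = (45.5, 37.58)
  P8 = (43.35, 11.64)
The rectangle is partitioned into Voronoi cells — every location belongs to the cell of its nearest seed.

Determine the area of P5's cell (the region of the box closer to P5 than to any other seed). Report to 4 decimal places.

1. box [0,93]×[0,51]: [(0, 0) (93, 0) (93, 51) (0, 51)]
2. ⊥bis P5·P0 via (46.675,38.365): [(26.0766, 0) (93, 0) (93, 51) (53.4588, 51)]  |A|=2714.8471
3. ⊥bis P5·P1 via (70.34,27.1): [(26.0766, 0) (60.212, 0) (79.272, 51) (53.4588, 51)]  |A|=1528.691
4. ⊥bis P5·P2 via (73.4,28.395): [(26.0766, 0) (60.212, 0) (75.518, 40.955) (77.2119, 51) (53.4588, 51)]  |A|=1518.3438
5. ⊥bis P5·P3 via (46.6,18.23): [(40.1241, 26.1639) (60.6102, 1.0655) (75.518, 40.955) (77.2119, 51) (53.4588, 51)]  |A|=1055.8759
6. ⊥bis P5·P4 via (38.19,28.455): [(40.1241, 26.1639) (60.6102, 1.0655) (75.518, 40.955) (77.2119, 51) (53.4588, 51)]  |A|=1055.8759
7. ⊥bis P5·P6 via (56.8,27.38): [(48.0794, 40.9807) (65.4202, 13.9359) (75.518, 40.955) (77.2119, 51) (53.4588, 51)]  |A|=627.6397
8. ⊥bis P5·P7 via (53.505,33.99): [(53.1168, 33.1244) (65.4202, 13.9359) (75.518, 40.955) (77.2119, 51) (61.1335, 51)]  |A|=512.678
9. ⊥bis P5·P8 via (52.43,21.02): [(53.1168, 33.1244) (65.4202, 13.9359) (75.518, 40.955) (77.2119, 51) (61.1335, 51)]  |A|=512.678
10. canonical 5-gon: [(53.1168, 33.1244) (65.4202, 13.9359) (75.518, 40.955) (77.2119, 51) (61.1335, 51)]
11. shoelace: 512.678

Area of P5's cell: 512.6780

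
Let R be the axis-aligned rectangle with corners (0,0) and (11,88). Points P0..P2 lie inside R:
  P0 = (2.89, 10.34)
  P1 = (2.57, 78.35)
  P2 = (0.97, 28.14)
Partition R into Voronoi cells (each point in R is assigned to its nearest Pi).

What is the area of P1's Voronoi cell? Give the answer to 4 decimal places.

1. box [0,11]×[0,88]: [(0, 0) (11, 0) (11, 88) (0, 88)]
2. ⊥bis P1·P0 via (2.73,44.345): [(0, 44.3322) (11, 44.3839) (11, 88) (0, 88)]  |A|=480.0616
3. ⊥bis P1·P2 via (1.77,53.245): [(0, 53.3014) (11, 52.9509) (11, 88) (0, 88)]  |A|=383.6125
4. canonical 4-gon: [(0, 53.3014) (11, 52.9509) (11, 88) (0, 88)]
5. shoelace: 383.6125

Area of P1's cell: 383.6125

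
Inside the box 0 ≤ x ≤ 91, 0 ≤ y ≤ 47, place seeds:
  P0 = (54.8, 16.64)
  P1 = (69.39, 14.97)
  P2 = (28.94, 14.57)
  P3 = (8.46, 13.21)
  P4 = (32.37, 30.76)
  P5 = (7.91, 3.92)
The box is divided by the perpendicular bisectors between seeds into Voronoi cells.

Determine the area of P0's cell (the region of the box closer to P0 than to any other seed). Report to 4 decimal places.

Area of P0's cell: 770.0757

1. box [0,91]×[0,47]: [(0, 0) (91, 0) (91, 47) (0, 47)]
2. ⊥bis P0·P1 via (62.095,15.805): [(0, 0) (60.2859, 0) (65.6656, 47) (0, 47)]  |A|=2959.8619
3. ⊥bis P0·P2 via (41.87,15.605): [(43.1191, 0) (60.2859, 0) (65.6656, 47) (39.3569, 47)]  |A|=1021.6743
4. ⊥bis P0·P3 via (31.63,14.925): [(43.1191, 0) (60.2859, 0) (65.6656, 47) (39.3569, 47)]  |A|=1021.6743
5. ⊥bis P0·P4 via (43.585,23.7): [(41.4886, 20.3698) (43.1191, 0) (60.2859, 0) (65.6656, 47) (58.2527, 47)]  |A|=770.0757
6. ⊥bis P0·P5 via (31.355,10.28): [(41.4886, 20.3698) (43.1191, 0) (60.2859, 0) (65.6656, 47) (58.2527, 47)]  |A|=770.0757
7. canonical 5-gon: [(41.4886, 20.3698) (43.1191, 0) (60.2859, 0) (65.6656, 47) (58.2527, 47)]
8. shoelace: 770.0757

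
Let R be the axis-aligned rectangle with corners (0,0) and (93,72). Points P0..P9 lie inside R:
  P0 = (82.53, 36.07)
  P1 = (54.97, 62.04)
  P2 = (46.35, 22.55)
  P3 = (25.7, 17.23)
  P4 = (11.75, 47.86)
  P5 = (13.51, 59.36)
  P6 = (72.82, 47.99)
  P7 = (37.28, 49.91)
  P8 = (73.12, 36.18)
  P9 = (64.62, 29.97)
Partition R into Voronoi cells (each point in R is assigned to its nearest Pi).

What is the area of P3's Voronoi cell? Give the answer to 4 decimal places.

1. box [0,93]×[0,72]: [(0, 0) (93, 0) (93, 72) (0, 72)]
2. ⊥bis P3·P0 via (54.115,26.65): [(0, 0) (62.9499, 0) (39.0808, 72) (0, 72)]  |A|=3673.1041
3. ⊥bis P3·P1 via (40.335,39.635): [(0, 65.9819) (0, 0) (62.9499, 0) (52.4292, 31.735)]  |A|=2728.5485
4. ⊥bis P3·P2 via (36.025,19.89): [(29.0369, 47.015) (0, 65.9819) (0, 0) (41.1492, 0)]  |A|=1925.2685
5. ⊥bis P3·P4 via (18.725,32.545): [(31.2904, 38.2677) (0, 24.017) (0, 0) (41.1492, 0)]  |A|=1163.0935
6. ⊥bis P3·P5 via (19.605,38.295): [(31.2904, 38.2677) (0, 24.017) (0, 0) (41.1492, 0)]  |A|=1163.0935
7. ⊥bis P3·P6 via (49.26,32.61): [(31.2904, 38.2677) (0, 24.017) (0, 0) (41.1492, 0)]  |A|=1163.0935
8. ⊥bis P3·P7 via (31.49,33.57): [(32.6022, 33.1759) (25.5765, 35.6654) (0, 24.017) (0, 0) (41.1492, 0)]  |A|=1146.8396
9. ⊥bis P3·P8 via (49.41,26.705): [(32.6022, 33.1759) (25.5765, 35.6654) (0, 24.017) (0, 0) (41.1492, 0)]  |A|=1146.8396
10. ⊥bis P3·P9 via (45.16,23.6): [(32.6022, 33.1759) (25.5765, 35.6654) (0, 24.017) (0, 0) (41.1492, 0)]  |A|=1146.8396
11. canonical 5-gon: [(32.6022, 33.1759) (25.5765, 35.6654) (0, 24.017) (0, 0) (41.1492, 0)]
12. shoelace: 1146.8396

Area of P3's cell: 1146.8396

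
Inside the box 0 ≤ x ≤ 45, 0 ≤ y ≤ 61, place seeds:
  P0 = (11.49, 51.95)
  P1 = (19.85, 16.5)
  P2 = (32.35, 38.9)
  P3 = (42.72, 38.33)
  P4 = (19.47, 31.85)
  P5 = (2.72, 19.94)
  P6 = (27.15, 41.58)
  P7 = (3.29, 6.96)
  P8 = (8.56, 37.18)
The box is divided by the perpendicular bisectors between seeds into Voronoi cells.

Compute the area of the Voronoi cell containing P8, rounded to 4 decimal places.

Area of P8's cell: 241.0667

1. box [0,45]×[0,61]: [(0, 0) (45, 0) (45, 61) (0, 61)]
2. ⊥bis P8·P0 via (10.025,44.565): [(0, 46.5537) (0, 0) (45, 0) (45, 37.6268)]  |A|=1894.0622
3. ⊥bis P8·P1 via (14.205,26.84): [(36.9048, 39.2327) (0, 46.5537) (0, 19.0849)]  |A|=506.8651
4. ⊥bis P8·P2 via (20.455,38.04): [(20.9967, 30.5478) (20.1282, 42.5608) (0, 46.5537) (0, 19.0849)]  |A|=407.5416
5. ⊥bis P8·P3 via (25.64,37.755): [(20.9967, 30.5478) (20.1282, 42.5608) (0, 46.5537) (0, 19.0849)]  |A|=407.5416
6. ⊥bis P8·P4 via (14.015,34.515): [(8.8325, 23.907) (18.1385, 42.9555) (0, 46.5537) (0, 19.0849)]  |A|=310.8079
7. ⊥bis P8·P5 via (5.64,28.56): [(10.3296, 26.9714) (18.1385, 42.9555) (0, 46.5537) (0, 30.4705)]  |A|=242.0796
8. ⊥bis P8·P6 via (17.855,39.38): [(10.3296, 26.9714) (17.3775, 41.3976) (16.9531, 43.1906) (0, 46.5537) (0, 30.4705)]  |A|=241.0667
9. ⊥bis P8·P7 via (5.925,22.07): [(10.3296, 26.9714) (17.3775, 41.3976) (16.9531, 43.1906) (0, 46.5537) (0, 30.4705)]  |A|=241.0667
10. canonical 5-gon: [(10.3296, 26.9714) (17.3775, 41.3976) (16.9531, 43.1906) (0, 46.5537) (0, 30.4705)]
11. shoelace: 241.0667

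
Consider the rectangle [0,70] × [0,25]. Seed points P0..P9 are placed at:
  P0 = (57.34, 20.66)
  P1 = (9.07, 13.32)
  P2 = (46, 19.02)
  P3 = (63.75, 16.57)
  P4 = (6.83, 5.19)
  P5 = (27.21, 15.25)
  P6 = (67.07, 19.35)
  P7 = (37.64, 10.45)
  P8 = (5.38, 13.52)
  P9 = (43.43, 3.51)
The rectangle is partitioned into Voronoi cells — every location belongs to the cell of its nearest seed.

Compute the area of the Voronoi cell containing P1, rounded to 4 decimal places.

Area of P1's cell: 180.1335

1. box [0,70]×[0,25]: [(0, 0) (70, 0) (70, 25) (0, 25)]
2. ⊥bis P1·P0 via (33.205,16.99): [(0, 0) (35.7885, 0) (31.987, 25) (0, 25)]  |A|=847.1939
3. ⊥bis P1·P2 via (27.535,16.17): [(0, 0) (30.0308, 0) (26.1721, 25) (0, 25)]  |A|=702.5363
4. ⊥bis P1·P3 via (36.41,14.945): [(0, 0) (30.0308, 0) (26.1721, 25) (0, 25)]  |A|=702.5363
5. ⊥bis P1·P4 via (7.95,9.255): [(0, 11.4454) (29.5196, 3.3121) (26.1721, 25) (0, 25)]  |A|=483.8722
6. ⊥bis P1·P5 via (18.14,14.285): [(0, 11.4454) (18.9991, 6.2107) (17, 25) (0, 25)]  |A|=288.4709
7. ⊥bis P1·P6 via (38.07,16.335): [(0, 11.4454) (18.9991, 6.2107) (17, 25) (0, 25)]  |A|=288.4709
8. ⊥bis P1·P7 via (23.355,11.885): [(0, 11.4454) (18.9991, 6.2107) (17, 25) (0, 25)]  |A|=288.4709
9. ⊥bis P1·P8 via (7.225,13.42): [(7.0132, 9.5131) (18.9991, 6.2107) (17, 25) (7.8526, 25)]  |A|=180.1335
10. ⊥bis P1·P9 via (26.25,8.415): [(7.0132, 9.5131) (18.9991, 6.2107) (17, 25) (7.8526, 25)]  |A|=180.1335
11. canonical 4-gon: [(7.0132, 9.5131) (18.9991, 6.2107) (17, 25) (7.8526, 25)]
12. shoelace: 180.1335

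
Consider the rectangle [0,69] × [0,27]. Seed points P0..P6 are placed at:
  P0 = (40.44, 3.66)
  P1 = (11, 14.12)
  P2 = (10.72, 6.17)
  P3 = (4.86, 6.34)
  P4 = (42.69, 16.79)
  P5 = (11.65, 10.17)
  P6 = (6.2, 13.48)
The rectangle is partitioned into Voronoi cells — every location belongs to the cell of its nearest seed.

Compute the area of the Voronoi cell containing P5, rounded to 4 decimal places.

1. box [0,69]×[0,27]: [(0, 0) (69, 0) (69, 27) (0, 27)]
2. ⊥bis P5·P0 via (26.045,6.915): [(0, 0) (24.4814, 0) (30.5866, 27) (0, 27)]  |A|=743.418
3. ⊥bis P5·P1 via (11.325,12.145): [(0, 10.2814) (0, 0) (24.4814, 0) (27.8422, 14.863)]  |A|=325.062
4. ⊥bis P5·P2 via (11.185,8.17): [(1.2319, 10.4841) (25.5724, 4.8249) (27.8422, 14.863)]  |A|=128.5889
5. ⊥bis P5·P3 via (8.255,8.255): [(6.5079, 11.3523) (7.8679, 8.9412) (25.5724, 4.8249) (27.8422, 14.863)]  |A|=121.6379
6. ⊥bis P5·P4 via (27.17,13.48): [(26.9078, 14.7093) (6.5079, 11.3523) (7.8679, 8.9412) (25.5724, 4.8249) (27.3445, 12.6619)]  |A|=120.6479
7. ⊥bis P5·P6 via (8.925,11.825): [(26.9078, 14.7093) (8.8744, 11.7417) (7.5336, 9.534) (7.8679, 8.9412) (25.5724, 4.8249) (27.3445, 12.6619)]  |A|=118.2966
8. canonical 6-gon: [(26.9078, 14.7093) (8.8744, 11.7417) (7.5336, 9.534) (7.8679, 8.9412) (25.5724, 4.8249) (27.3445, 12.6619)]
9. shoelace: 118.2966

Area of P5's cell: 118.2966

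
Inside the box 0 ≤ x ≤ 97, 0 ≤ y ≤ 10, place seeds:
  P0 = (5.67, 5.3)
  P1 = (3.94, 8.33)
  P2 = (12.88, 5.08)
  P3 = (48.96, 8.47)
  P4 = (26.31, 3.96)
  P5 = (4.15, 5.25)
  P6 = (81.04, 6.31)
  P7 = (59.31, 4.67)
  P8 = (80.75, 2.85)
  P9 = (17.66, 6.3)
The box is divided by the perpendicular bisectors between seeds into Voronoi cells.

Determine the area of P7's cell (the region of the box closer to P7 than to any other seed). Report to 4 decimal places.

Area of P7's cell: 164.1276

1. box [0,97]×[0,10]: [(0, 0) (97, 0) (97, 10) (0, 10)]
2. ⊥bis P7·P0 via (32.49,4.985): [(32.4315, 0) (97, 0) (97, 10) (32.5489, 10)]  |A|=645.0982
3. ⊥bis P7·P1 via (31.625,6.5): [(32.4315, 0) (97, 0) (97, 10) (32.5489, 10)]  |A|=645.0982
4. ⊥bis P7·P2 via (36.095,4.875): [(36.052, 0) (97, 0) (97, 10) (36.1403, 10)]  |A|=609.039
5. ⊥bis P7·P3 via (54.135,6.57): [(51.7228, 0) (97, 0) (97, 10) (55.3943, 10)]  |A|=434.4143
6. ⊥bis P7·P4 via (42.81,4.315): [(51.7228, 0) (97, 0) (97, 10) (55.3943, 10)]  |A|=434.4143
7. ⊥bis P7·P5 via (31.73,4.96): [(51.7228, 0) (97, 0) (97, 10) (55.3943, 10)]  |A|=434.4143
8. ⊥bis P7·P6 via (70.175,5.49): [(51.7228, 0) (70.5893, 0) (69.8346, 10) (55.3943, 10)]  |A|=166.5341
9. ⊥bis P7·P8 via (70.03,3.76): [(51.7228, 0) (69.7108, 0) (70.1759, 5.4784) (69.8346, 10) (55.3943, 10)]  |A|=164.1276
10. ⊥bis P7·P9 via (38.485,5.485): [(51.7228, 0) (69.7108, 0) (70.1759, 5.4784) (69.8346, 10) (55.3943, 10)]  |A|=164.1276
11. canonical 5-gon: [(51.7228, 0) (69.7108, 0) (70.1759, 5.4784) (69.8346, 10) (55.3943, 10)]
12. shoelace: 164.1276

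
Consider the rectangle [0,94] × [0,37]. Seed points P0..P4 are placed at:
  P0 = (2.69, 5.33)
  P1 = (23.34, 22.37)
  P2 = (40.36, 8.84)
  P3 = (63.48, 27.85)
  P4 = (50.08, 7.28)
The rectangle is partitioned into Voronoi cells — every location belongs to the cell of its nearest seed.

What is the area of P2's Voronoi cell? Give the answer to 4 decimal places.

1. box [0,94]×[0,37]: [(0, 0) (94, 0) (94, 37) (0, 37)]
2. ⊥bis P2·P0 via (21.525,7.085): [(22.1852, 0) (94, 0) (94, 37) (18.7376, 37)]  |A|=2720.929
3. ⊥bis P2·P1 via (31.85,15.605): [(21.8977, 3.0855) (22.1852, 0) (94, 0) (94, 37) (48.8579, 37)]  |A|=2210.1716
4. ⊥bis P2·P3 via (51.92,18.345): [(42.8231, 29.4086) (21.8977, 3.0855) (22.1852, 0) (67.0038, 0)]  |A|=695.0944
5. ⊥bis P2·P4 via (45.22,8.06): [(47.6953, 23.4831) (42.8231, 29.4086) (21.8977, 3.0855) (22.1852, 0) (43.9264, 0)]  |A|=424.13
6. canonical 5-gon: [(47.6953, 23.4831) (42.8231, 29.4086) (21.8977, 3.0855) (22.1852, 0) (43.9264, 0)]
7. shoelace: 424.13

Area of P2's cell: 424.1300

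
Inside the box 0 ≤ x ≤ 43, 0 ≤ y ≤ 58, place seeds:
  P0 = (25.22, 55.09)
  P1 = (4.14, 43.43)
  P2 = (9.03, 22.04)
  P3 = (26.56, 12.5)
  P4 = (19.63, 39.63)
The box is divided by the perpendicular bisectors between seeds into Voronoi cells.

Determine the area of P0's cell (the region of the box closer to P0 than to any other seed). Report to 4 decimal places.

Area of P0's cell: 387.8596

1. box [0,43]×[0,58]: [(0, 0) (43, 0) (43, 58) (0, 58)]
2. ⊥bis P0·P1 via (14.68,49.26): [(41.9272, 0) (43, 0) (43, 58) (9.8456, 58)]  |A|=992.5869
3. ⊥bis P0·P2 via (17.125,38.565): [(21.8857, 36.2329) (43, 25.8898) (43, 58) (9.8456, 58)]  |A|=699.8297
4. ⊥bis P0·P3 via (25.89,33.795): [(21.8857, 36.2329) (26.8037, 33.8237) (43, 34.3333) (43, 58) (9.8456, 58)]  |A|=631.4526
5. ⊥bis P0·P4 via (22.425,47.36): [(14.0574, 50.3855) (43, 39.9205) (43, 58) (9.8456, 58)]  |A|=387.8596
6. canonical 4-gon: [(14.0574, 50.3855) (43, 39.9205) (43, 58) (9.8456, 58)]
7. shoelace: 387.8596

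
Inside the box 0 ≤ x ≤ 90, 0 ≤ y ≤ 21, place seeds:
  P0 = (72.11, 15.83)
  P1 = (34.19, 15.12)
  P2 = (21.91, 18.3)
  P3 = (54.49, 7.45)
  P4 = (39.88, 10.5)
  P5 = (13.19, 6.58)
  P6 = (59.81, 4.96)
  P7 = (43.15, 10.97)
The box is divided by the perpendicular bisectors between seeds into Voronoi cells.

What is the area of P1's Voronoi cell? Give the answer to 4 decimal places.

Area of P1's cell: 167.0078

1. box [0,90]×[0,21]: [(0, 0) (90, 0) (90, 21) (0, 21)]
2. ⊥bis P1·P0 via (53.15,15.475): [(0, 0) (53.4397, 0) (53.0466, 21) (0, 21)]  |A|=1118.1062
3. ⊥bis P1·P2 via (28.05,16.71): [(23.7228, 0) (53.4397, 0) (53.0466, 21) (29.1609, 21)]  |A|=562.8268
4. ⊥bis P1·P3 via (44.34,11.285): [(23.7228, 0) (40.0762, 0) (48.0106, 21) (29.1609, 21)]  |A|=369.6321
5. ⊥bis P1·P4 via (37.035,12.81): [(23.7228, 0) (26.6339, 0) (43.6849, 21) (29.1609, 21)]  |A|=183.0679
6. ⊥bis P1·P5 via (23.69,10.85): [(25.4266, 6.5796) (27.6123, 1.205) (43.6849, 21) (29.1609, 21)]  |A|=169.545
7. ⊥bis P1·P6 via (47,10.04): [(25.4266, 6.5796) (27.6123, 1.205) (43.6849, 21) (29.1609, 21)]  |A|=169.545
8. ⊥bis P1·P7 via (38.67,13.045): [(25.4266, 6.5796) (27.6123, 1.205) (40.5878, 17.1857) (42.3545, 21) (29.1609, 21)]  |A|=167.0078
9. canonical 5-gon: [(25.4266, 6.5796) (27.6123, 1.205) (40.5878, 17.1857) (42.3545, 21) (29.1609, 21)]
10. shoelace: 167.0078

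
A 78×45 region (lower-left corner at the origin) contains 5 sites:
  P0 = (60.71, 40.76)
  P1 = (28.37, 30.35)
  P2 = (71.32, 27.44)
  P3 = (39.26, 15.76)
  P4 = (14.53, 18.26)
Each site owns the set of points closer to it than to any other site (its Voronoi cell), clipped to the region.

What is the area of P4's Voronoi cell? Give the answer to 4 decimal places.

Area of P4's cell: 878.9827

1. box [0,78]×[0,45]: [(0, 0) (78, 0) (78, 45) (0, 45)]
2. ⊥bis P4·P0 via (37.62,29.51): [(0, 0) (51.998, 0) (30.0729, 45) (0, 45)]  |A|=1846.5948
3. ⊥bis P4·P1 via (21.45,24.305): [(0, 0) (42.6818, 0) (3.3718, 45) (0, 45)]  |A|=1036.2045
4. ⊥bis P4·P2 via (42.925,22.85): [(0, 0) (42.6818, 0) (3.3718, 45) (0, 45)]  |A|=1036.2045
5. ⊥bis P4·P3 via (26.895,17.01): [(0, 0) (25.1754, 0) (26.9912, 17.9617) (3.3718, 45) (0, 45)]  |A|=878.9827
6. canonical 5-gon: [(0, 0) (25.1754, 0) (26.9912, 17.9617) (3.3718, 45) (0, 45)]
7. shoelace: 878.9827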